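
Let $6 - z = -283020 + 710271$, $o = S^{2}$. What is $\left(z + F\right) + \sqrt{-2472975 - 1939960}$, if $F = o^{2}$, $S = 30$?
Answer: $382755 + i \sqrt{4412935} \approx 3.8276 \cdot 10^{5} + 2100.7 i$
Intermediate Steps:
$o = 900$ ($o = 30^{2} = 900$)
$z = -427245$ ($z = 6 - \left(-283020 + 710271\right) = 6 - 427251 = -427245$)
$F = 810000$ ($F = 900^{2} = 810000$)
$\left(z + F\right) + \sqrt{-2472975 - 1939960} = \left(-427245 + 810000\right) + \sqrt{-2472975 - 1939960} = 382755 + \sqrt{-4412935} = 382755 + i \sqrt{4412935}$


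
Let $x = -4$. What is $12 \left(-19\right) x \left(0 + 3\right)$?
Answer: $2736$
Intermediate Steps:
$12 \left(-19\right) x \left(0 + 3\right) = 12 \left(-19\right) \left(- 4 \left(0 + 3\right)\right) = - 228 \left(\left(-4\right) 3\right) = \left(-228\right) \left(-12\right) = 2736$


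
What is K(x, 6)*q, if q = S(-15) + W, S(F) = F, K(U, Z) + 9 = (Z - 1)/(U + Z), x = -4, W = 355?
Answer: -2210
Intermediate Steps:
K(U, Z) = -9 + (-1 + Z)/(U + Z) (K(U, Z) = -9 + (Z - 1)/(U + Z) = -9 + (-1 + Z)/(U + Z))
q = 340 (q = -15 + 355 = 340)
K(x, 6)*q = ((-1 - 9*(-4) - 8*6)/(-4 + 6))*340 = ((-1 + 36 - 48)/2)*340 = ((1/2)*(-13))*340 = -13/2*340 = -2210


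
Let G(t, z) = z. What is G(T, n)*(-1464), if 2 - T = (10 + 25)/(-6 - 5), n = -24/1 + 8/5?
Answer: 163968/5 ≈ 32794.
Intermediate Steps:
n = -112/5 (n = -24*1 + 8*(⅕) = -24 + 8/5 = -112/5 ≈ -22.400)
T = 57/11 (T = 2 - (10 + 25)/(-6 - 5) = 2 - 35/(-11) = 2 - 35*(-1)/11 = 2 - 1*(-35/11) = 2 + 35/11 = 57/11 ≈ 5.1818)
G(T, n)*(-1464) = -112/5*(-1464) = 163968/5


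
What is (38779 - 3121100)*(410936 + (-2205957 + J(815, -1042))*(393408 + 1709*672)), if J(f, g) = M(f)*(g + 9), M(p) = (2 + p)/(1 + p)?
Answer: 10488713971746371922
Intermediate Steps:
M(p) = (2 + p)/(1 + p)
J(f, g) = (2 + f)*(9 + g)/(1 + f) (J(f, g) = ((2 + f)/(1 + f))*(g + 9) = ((2 + f)/(1 + f))*(9 + g) = (2 + f)*(9 + g)/(1 + f))
(38779 - 3121100)*(410936 + (-2205957 + J(815, -1042))*(393408 + 1709*672)) = (38779 - 3121100)*(410936 + (-2205957 + (2 + 815)*(9 - 1042)/(1 + 815))*(393408 + 1709*672)) = -3082321*(410936 + (-2205957 + 817*(-1033)/816)*(393408 + 1148448)) = -3082321*(410936 + (-2205957 + (1/816)*817*(-1033))*1541856) = -3082321*(410936 + (-2205957 - 843961/816)*1541856) = -3082321*(410936 - 1800904873/816*1541856) = -3082321*(410936 - 57848666330506/17) = -3082321*(-57848659344594/17) = 10488713971746371922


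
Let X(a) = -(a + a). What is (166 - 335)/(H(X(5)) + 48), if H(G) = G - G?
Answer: -169/48 ≈ -3.5208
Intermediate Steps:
X(a) = -2*a
H(G) = 0
(166 - 335)/(H(X(5)) + 48) = (166 - 335)/(0 + 48) = -169/48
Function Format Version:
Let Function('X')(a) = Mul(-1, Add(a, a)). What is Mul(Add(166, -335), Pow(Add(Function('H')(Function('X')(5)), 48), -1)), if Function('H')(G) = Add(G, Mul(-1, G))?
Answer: Rational(-169, 48) ≈ -3.5208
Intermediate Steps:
Function('X')(a) = Mul(-2, a) (Function('X')(a) = Mul(-1, Mul(2, a)) = Mul(-2, a))
Function('H')(G) = 0
Mul(Add(166, -335), Pow(Add(Function('H')(Function('X')(5)), 48), -1)) = Mul(Add(166, -335), Pow(Add(0, 48), -1)) = Mul(-169, Pow(48, -1)) = Mul(-169, Rational(1, 48)) = Rational(-169, 48)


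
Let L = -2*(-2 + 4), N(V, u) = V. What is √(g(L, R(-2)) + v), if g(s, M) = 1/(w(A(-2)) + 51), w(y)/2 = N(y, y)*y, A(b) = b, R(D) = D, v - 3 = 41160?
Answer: √143288462/59 ≈ 202.89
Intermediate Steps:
v = 41163 (v = 3 + 41160 = 41163)
w(y) = 2*y² (w(y) = 2*(y*y) = 2*y²)
L = -4 (L = -2*2 = -4)
g(s, M) = 1/59 (g(s, M) = 1/(2*(-2)² + 51) = 1/(2*4 + 51) = 1/(8 + 51) = 1/59)
√(g(L, R(-2)) + v) = √(1/59 + 41163) = √(2428618/59) = √143288462/59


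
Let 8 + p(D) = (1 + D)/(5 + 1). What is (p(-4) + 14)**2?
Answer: 121/4 ≈ 30.250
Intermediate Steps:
p(D) = -47/6 + D/6 (p(D) = -8 + (1 + D)/(5 + 1) = -8 + (1 + D)/6 = -8 + (1 + D)*(1/6) = -8 + (1/6 + D/6) = -47/6 + D/6)
(p(-4) + 14)**2 = ((-47/6 + (1/6)*(-4)) + 14)**2 = ((-47/6 - 2/3) + 14)**2 = (-17/2 + 14)**2 = (11/2)**2 = 121/4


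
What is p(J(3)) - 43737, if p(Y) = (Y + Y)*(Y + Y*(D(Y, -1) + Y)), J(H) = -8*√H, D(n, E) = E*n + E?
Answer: -43737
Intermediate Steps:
D(n, E) = E + E*n
p(Y) = 0 (p(Y) = (Y + Y)*(Y + Y*(-(1 + Y) + Y)) = (2*Y)*(Y + Y*((-1 - Y) + Y)) = (2*Y)*(Y + Y*(-1)) = (2*Y)*(Y - Y) = (2*Y)*0 = 0)
p(J(3)) - 43737 = 0 - 43737 = -43737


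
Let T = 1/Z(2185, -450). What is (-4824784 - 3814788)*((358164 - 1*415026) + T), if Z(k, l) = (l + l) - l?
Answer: 110534256509186/225 ≈ 4.9126e+11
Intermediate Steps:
Z(k, l) = l (Z(k, l) = 2*l - l = l)
T = -1/450 (T = 1/(-450) = -1/450 ≈ -0.0022222)
(-4824784 - 3814788)*((358164 - 1*415026) + T) = (-4824784 - 3814788)*((358164 - 1*415026) - 1/450) = -8639572*((358164 - 415026) - 1/450) = -8639572*(-56862 - 1/450) = -8639572*(-25587901/450) = 110534256509186/225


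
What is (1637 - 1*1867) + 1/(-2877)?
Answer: -661711/2877 ≈ -230.00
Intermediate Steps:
(1637 - 1*1867) + 1/(-2877) = (1637 - 1867) - 1/2877 = -230 - 1/2877 = -661711/2877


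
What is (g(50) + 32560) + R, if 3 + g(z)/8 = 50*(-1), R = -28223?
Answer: 3913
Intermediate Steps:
g(z) = -424 (g(z) = -24 + 8*(50*(-1)) = -24 + 8*(-50) = -24 - 400 = -424)
(g(50) + 32560) + R = (-424 + 32560) - 28223 = 32136 - 28223 = 3913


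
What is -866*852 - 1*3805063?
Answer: -4542895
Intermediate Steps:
-866*852 - 1*3805063 = -737832 - 3805063 = -4542895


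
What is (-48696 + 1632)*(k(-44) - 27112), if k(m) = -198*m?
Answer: 865977600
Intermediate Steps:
(-48696 + 1632)*(k(-44) - 27112) = (-48696 + 1632)*(-198*(-44) - 27112) = -47064*(8712 - 27112) = -47064*(-18400) = 865977600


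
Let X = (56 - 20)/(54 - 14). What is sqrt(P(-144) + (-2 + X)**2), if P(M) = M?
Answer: I*sqrt(14279)/10 ≈ 11.949*I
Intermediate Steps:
X = 9/10 (X = 36/40 = 36*(1/40) = 9/10 ≈ 0.90000)
sqrt(P(-144) + (-2 + X)**2) = sqrt(-144 + (-2 + 9/10)**2) = sqrt(-144 + (-11/10)**2) = sqrt(-144 + 121/100) = sqrt(-14279/100) = I*sqrt(14279)/10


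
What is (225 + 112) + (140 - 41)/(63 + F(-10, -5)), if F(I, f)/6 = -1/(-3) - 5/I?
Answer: 23015/68 ≈ 338.46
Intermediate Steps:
F(I, f) = 2 - 30/I (F(I, f) = 6*(-1/(-3) - 5/I) = 6*(-1*(-⅓) - 5/I) = 6*(⅓ - 5/I) = 2 - 30/I)
(225 + 112) + (140 - 41)/(63 + F(-10, -5)) = (225 + 112) + (140 - 41)/(63 + (2 - 30/(-10))) = 337 + 99/(63 + (2 - 30*(-⅒))) = 337 + 99/(63 + (2 + 3)) = 337 + 99/(63 + 5) = 337 + 99/68 = 23015/68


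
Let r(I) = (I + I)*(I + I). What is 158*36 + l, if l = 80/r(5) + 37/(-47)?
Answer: 1336683/235 ≈ 5688.0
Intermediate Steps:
r(I) = 4*I² (r(I) = (2*I)*(2*I) = 4*I²)
l = 3/235 (l = 80/((4*5²)) + 37/(-47) = 80/((4*25)) + 37*(-1/47) = 80/100 - 37/47 = 80*(1/100) - 37/47 = ⅘ - 37/47 = 3/235 ≈ 0.012766)
158*36 + l = 158*36 + 3/235 = 5688 + 3/235 = 1336683/235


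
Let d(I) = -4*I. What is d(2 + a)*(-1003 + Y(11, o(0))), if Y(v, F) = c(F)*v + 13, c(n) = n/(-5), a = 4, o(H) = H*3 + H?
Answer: 23760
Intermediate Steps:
o(H) = 4*H (o(H) = 3*H + H = 4*H)
c(n) = -n/5 (c(n) = n*(-⅕) = -n/5)
Y(v, F) = 13 - F*v/5 (Y(v, F) = (-F/5)*v + 13 = -F*v/5 + 13 = 13 - F*v/5)
d(2 + a)*(-1003 + Y(11, o(0))) = (-4*(2 + 4))*(-1003 + (13 - ⅕*4*0*11)) = (-4*6)*(-1003 + (13 - ⅕*0*11)) = -24*(-1003 + (13 + 0)) = -24*(-1003 + 13) = -24*(-990) = 23760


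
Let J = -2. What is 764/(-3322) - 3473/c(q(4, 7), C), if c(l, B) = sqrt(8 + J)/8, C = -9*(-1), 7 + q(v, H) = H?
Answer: -382/1661 - 13892*sqrt(6)/3 ≈ -11343.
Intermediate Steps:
q(v, H) = -7 + H
C = 9
c(l, B) = sqrt(6)/8 (c(l, B) = sqrt(8 - 2)/8 = sqrt(6)*(1/8) = sqrt(6)/8)
764/(-3322) - 3473/c(q(4, 7), C) = 764/(-3322) - 3473*4*sqrt(6)/3 = 764*(-1/3322) - 13892*sqrt(6)/3 = -382/1661 - 13892*sqrt(6)/3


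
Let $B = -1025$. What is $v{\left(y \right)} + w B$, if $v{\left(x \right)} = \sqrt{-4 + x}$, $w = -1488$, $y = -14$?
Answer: $1525200 + 3 i \sqrt{2} \approx 1.5252 \cdot 10^{6} + 4.2426 i$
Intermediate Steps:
$v{\left(y \right)} + w B = \sqrt{-4 - 14} - -1525200 = \sqrt{-18} + 1525200 = 3 i \sqrt{2} + 1525200 = 1525200 + 3 i \sqrt{2}$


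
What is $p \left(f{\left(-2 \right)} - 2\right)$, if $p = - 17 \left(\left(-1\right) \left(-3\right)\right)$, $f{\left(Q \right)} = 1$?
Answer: $51$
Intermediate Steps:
$p = -51$ ($p = \left(-17\right) 3 = -51$)
$p \left(f{\left(-2 \right)} - 2\right) = - 51 \left(1 - 2\right) = \left(-51\right) \left(-1\right) = 51$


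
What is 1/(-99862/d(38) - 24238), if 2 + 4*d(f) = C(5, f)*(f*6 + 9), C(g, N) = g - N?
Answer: -7823/189214426 ≈ -4.1345e-5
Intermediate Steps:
d(f) = -½ + (5 - f)*(9 + 6*f)/4 (d(f) = -½ + ((5 - f)*(f*6 + 9))/4 = -½ + ((5 - f)*(6*f + 9))/4 = -½ + ((5 - f)*(9 + 6*f))/4 = -½ + (5 - f)*(9 + 6*f)/4)
1/(-99862/d(38) - 24238) = 1/(-99862/(43/4 - 3/2*38² + (21/4)*38) - 24238) = 1/(-99862/(43/4 - 3/2*1444 + 399/2) - 24238) = 1/(-99862/(43/4 - 2166 + 399/2) - 24238) = 1/(-99862/(-7823/4) - 24238) = 1/(-99862*(-4/7823) - 24238) = 1/(399448/7823 - 24238) = 1/(-189214426/7823) = -7823/189214426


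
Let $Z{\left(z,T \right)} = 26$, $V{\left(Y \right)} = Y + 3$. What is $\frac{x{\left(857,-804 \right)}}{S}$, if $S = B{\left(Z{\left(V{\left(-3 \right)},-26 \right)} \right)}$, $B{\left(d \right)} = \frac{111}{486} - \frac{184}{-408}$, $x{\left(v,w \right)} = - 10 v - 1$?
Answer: $- \frac{23604534}{1871} \approx -12616.0$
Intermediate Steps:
$V{\left(Y \right)} = 3 + Y$
$x{\left(v,w \right)} = -1 - 10 v$
$B{\left(d \right)} = \frac{1871}{2754}$ ($B{\left(d \right)} = 111 \cdot \frac{1}{486} - - \frac{23}{51} = \frac{37}{162} + \frac{23}{51} = \frac{1871}{2754}$)
$S = \frac{1871}{2754} \approx 0.67938$
$\frac{x{\left(857,-804 \right)}}{S} = \frac{-1 - 8570}{\frac{1871}{2754}} = \left(-1 - 8570\right) \frac{2754}{1871} = \left(-8571\right) \frac{2754}{1871} = - \frac{23604534}{1871}$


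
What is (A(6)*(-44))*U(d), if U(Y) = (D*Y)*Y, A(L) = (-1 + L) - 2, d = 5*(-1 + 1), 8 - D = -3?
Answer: 0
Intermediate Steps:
D = 11 (D = 8 - 1*(-3) = 8 + 3 = 11)
d = 0 (d = 5*0 = 0)
A(L) = -3 + L
U(Y) = 11*Y**2 (U(Y) = (11*Y)*Y = 11*Y**2)
(A(6)*(-44))*U(d) = ((-3 + 6)*(-44))*(11*0**2) = (3*(-44))*(11*0) = -132*0 = 0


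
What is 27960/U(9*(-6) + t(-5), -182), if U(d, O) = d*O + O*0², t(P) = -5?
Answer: 13980/5369 ≈ 2.6038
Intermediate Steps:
U(d, O) = O*d (U(d, O) = O*d + O*0 = O*d + 0 = O*d)
27960/U(9*(-6) + t(-5), -182) = 27960/((-182*(9*(-6) - 5))) = 27960/((-182*(-54 - 5))) = 27960/((-182*(-59))) = 27960/10738 = 27960*(1/10738) = 13980/5369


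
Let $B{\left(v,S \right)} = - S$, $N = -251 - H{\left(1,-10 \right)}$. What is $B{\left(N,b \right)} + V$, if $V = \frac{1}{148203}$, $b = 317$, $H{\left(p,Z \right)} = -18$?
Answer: $- \frac{46980350}{148203} \approx -317.0$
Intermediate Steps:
$N = -233$ ($N = -251 - -18 = -251 + 18 = -233$)
$V = \frac{1}{148203} \approx 6.7475 \cdot 10^{-6}$
$B{\left(N,b \right)} + V = \left(-1\right) 317 + \frac{1}{148203} = -317 + \frac{1}{148203} = - \frac{46980350}{148203}$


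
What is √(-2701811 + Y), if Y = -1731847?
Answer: I*√4433658 ≈ 2105.6*I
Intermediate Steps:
√(-2701811 + Y) = √(-2701811 - 1731847) = √(-4433658) = I*√4433658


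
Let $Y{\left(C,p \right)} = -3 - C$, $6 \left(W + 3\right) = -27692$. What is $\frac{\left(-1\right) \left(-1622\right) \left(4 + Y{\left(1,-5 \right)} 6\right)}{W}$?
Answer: $\frac{19464}{2771} \approx 7.0242$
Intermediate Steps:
$W = - \frac{13855}{3}$ ($W = -3 + \frac{1}{6} \left(-27692\right) = -3 - \frac{13846}{3} = - \frac{13855}{3} \approx -4618.3$)
$\frac{\left(-1\right) \left(-1622\right) \left(4 + Y{\left(1,-5 \right)} 6\right)}{W} = \frac{\left(-1\right) \left(-1622\right) \left(4 + \left(-3 - 1\right) 6\right)}{- \frac{13855}{3}} = 1622 \left(4 + \left(-3 - 1\right) 6\right) \left(- \frac{3}{13855}\right) = 1622 \left(4 - 24\right) \left(- \frac{3}{13855}\right) = 1622 \left(-20\right) \left(- \frac{3}{13855}\right) = \left(-32440\right) \left(- \frac{3}{13855}\right) = \frac{19464}{2771}$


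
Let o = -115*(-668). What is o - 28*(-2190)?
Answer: 138140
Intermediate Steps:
o = 76820
o - 28*(-2190) = 76820 - 28*(-2190) = 76820 + 61320 = 138140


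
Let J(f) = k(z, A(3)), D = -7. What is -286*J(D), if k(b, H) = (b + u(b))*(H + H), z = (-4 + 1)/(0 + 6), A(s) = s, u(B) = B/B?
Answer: -858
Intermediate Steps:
u(B) = 1
z = -½ (z = -3/6 = -3*⅙ = -½ ≈ -0.50000)
k(b, H) = 2*H*(1 + b) (k(b, H) = (b + 1)*(H + H) = (1 + b)*(2*H) = 2*H*(1 + b))
J(f) = 3 (J(f) = 2*3*(1 - ½) = 2*3*(½) = 3)
-286*J(D) = -286*3 = -858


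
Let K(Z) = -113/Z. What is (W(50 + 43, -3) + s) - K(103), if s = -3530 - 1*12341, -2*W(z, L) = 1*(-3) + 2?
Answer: -3269097/206 ≈ -15869.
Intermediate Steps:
W(z, L) = ½ (W(z, L) = -(1*(-3) + 2)/2 = -(-3 + 2)/2 = -½*(-1) = ½)
s = -15871 (s = -3530 - 12341 = -15871)
(W(50 + 43, -3) + s) - K(103) = (½ - 15871) - (-113)/103 = -31741/2 - (-113)/103 = -31741/2 - 1*(-113/103) = -31741/2 + 113/103 = -3269097/206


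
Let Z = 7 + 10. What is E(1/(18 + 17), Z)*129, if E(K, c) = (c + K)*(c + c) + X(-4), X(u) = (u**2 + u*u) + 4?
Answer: 2776596/35 ≈ 79331.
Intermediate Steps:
Z = 17
X(u) = 4 + 2*u**2 (X(u) = (u**2 + u**2) + 4 = 2*u**2 + 4 = 4 + 2*u**2)
E(K, c) = 36 + 2*c*(K + c) (E(K, c) = (c + K)*(c + c) + (4 + 2*(-4)**2) = (K + c)*(2*c) + (4 + 2*16) = 2*c*(K + c) + (4 + 32) = 2*c*(K + c) + 36 = 36 + 2*c*(K + c))
E(1/(18 + 17), Z)*129 = (36 + 2*17**2 + 2*17/(18 + 17))*129 = (36 + 2*289 + 2*17/35)*129 = (36 + 578 + 2*(1/35)*17)*129 = (36 + 578 + 34/35)*129 = (21524/35)*129 = 2776596/35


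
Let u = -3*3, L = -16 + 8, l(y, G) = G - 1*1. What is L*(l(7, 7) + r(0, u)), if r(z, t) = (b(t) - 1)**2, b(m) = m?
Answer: -848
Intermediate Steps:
l(y, G) = -1 + G (l(y, G) = G - 1 = -1 + G)
L = -8
u = -9
r(z, t) = (-1 + t)**2 (r(z, t) = (t - 1)**2 = (-1 + t)**2)
L*(l(7, 7) + r(0, u)) = -8*((-1 + 7) + (-1 - 9)**2) = -8*(6 + (-10)**2) = -8*(6 + 100) = -8*106 = -848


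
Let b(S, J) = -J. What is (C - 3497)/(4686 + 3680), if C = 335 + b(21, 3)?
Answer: -3165/8366 ≈ -0.37832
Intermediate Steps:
C = 332 (C = 335 - 1*3 = 335 - 3 = 332)
(C - 3497)/(4686 + 3680) = (332 - 3497)/(4686 + 3680) = -3165/8366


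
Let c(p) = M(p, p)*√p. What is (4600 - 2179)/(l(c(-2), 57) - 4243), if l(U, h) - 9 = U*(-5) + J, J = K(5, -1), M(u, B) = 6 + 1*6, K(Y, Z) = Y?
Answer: -10238409/17891641 + 145260*I*√2/17891641 ≈ -0.57225 + 0.011482*I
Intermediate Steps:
M(u, B) = 12 (M(u, B) = 6 + 6 = 12)
c(p) = 12*√p
J = 5
l(U, h) = 14 - 5*U (l(U, h) = 9 + (U*(-5) + 5) = 9 + (-5*U + 5) = 9 + (5 - 5*U) = 14 - 5*U)
(4600 - 2179)/(l(c(-2), 57) - 4243) = (4600 - 2179)/((14 - 60*√(-2)) - 4243) = 2421/((14 - 60*I*√2) - 4243) = 2421/(-4229 - 60*I*√2)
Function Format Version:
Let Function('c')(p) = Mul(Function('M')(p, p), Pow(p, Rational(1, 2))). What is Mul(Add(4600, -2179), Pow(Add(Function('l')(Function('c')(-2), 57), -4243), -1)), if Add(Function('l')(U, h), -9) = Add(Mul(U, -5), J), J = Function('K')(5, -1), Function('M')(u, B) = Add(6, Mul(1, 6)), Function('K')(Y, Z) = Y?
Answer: Add(Rational(-10238409, 17891641), Mul(Rational(145260, 17891641), I, Pow(2, Rational(1, 2)))) ≈ Add(-0.57225, Mul(0.011482, I))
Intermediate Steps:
Function('M')(u, B) = 12 (Function('M')(u, B) = Add(6, 6) = 12)
Function('c')(p) = Mul(12, Pow(p, Rational(1, 2)))
J = 5
Function('l')(U, h) = Add(14, Mul(-5, U)) (Function('l')(U, h) = Add(9, Add(Mul(U, -5), 5)) = Add(9, Add(Mul(-5, U), 5)) = Add(9, Add(5, Mul(-5, U))) = Add(14, Mul(-5, U)))
Mul(Add(4600, -2179), Pow(Add(Function('l')(Function('c')(-2), 57), -4243), -1)) = Mul(Add(4600, -2179), Pow(Add(Add(14, Mul(-5, Mul(12, Pow(-2, Rational(1, 2))))), -4243), -1)) = Mul(2421, Pow(Add(Add(14, Mul(-5, Mul(12, Mul(I, Pow(2, Rational(1, 2)))))), -4243), -1)) = Mul(2421, Pow(Add(Add(14, Mul(-5, Mul(12, I, Pow(2, Rational(1, 2))))), -4243), -1)) = Mul(2421, Pow(Add(Add(14, Mul(-60, I, Pow(2, Rational(1, 2)))), -4243), -1)) = Mul(2421, Pow(Add(-4229, Mul(-60, I, Pow(2, Rational(1, 2)))), -1))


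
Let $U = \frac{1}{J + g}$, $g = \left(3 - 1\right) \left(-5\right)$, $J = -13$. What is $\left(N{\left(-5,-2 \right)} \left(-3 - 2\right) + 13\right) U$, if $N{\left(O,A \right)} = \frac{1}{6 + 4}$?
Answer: $- \frac{25}{46} \approx -0.54348$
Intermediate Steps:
$N{\left(O,A \right)} = \frac{1}{10}$
$g = -10$ ($g = 2 \left(-5\right) = -10$)
$U = - \frac{1}{23}$ ($U = \frac{1}{-13 - 10} = \frac{1}{-23} = - \frac{1}{23} \approx -0.043478$)
$\left(N{\left(-5,-2 \right)} \left(-3 - 2\right) + 13\right) U = \left(\frac{-3 - 2}{10} + 13\right) \left(- \frac{1}{23}\right) = \left(\frac{1}{10} \left(-5\right) + 13\right) \left(- \frac{1}{23}\right) = \left(- \frac{1}{2} + 13\right) \left(- \frac{1}{23}\right) = \frac{25}{2} \left(- \frac{1}{23}\right) = - \frac{25}{46}$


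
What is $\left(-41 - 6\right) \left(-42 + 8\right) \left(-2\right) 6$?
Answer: $-19176$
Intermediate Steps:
$\left(-41 - 6\right) \left(-42 + 8\right) \left(-2\right) 6 = \left(-47\right) \left(-34\right) \left(-2\right) 6 = 1598 \left(-2\right) 6 = \left(-3196\right) 6 = -19176$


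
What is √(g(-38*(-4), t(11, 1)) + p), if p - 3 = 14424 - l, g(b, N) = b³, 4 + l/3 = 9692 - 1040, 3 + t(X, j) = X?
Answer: √3500291 ≈ 1870.9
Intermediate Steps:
t(X, j) = -3 + X
l = 25944 (l = -12 + 3*(9692 - 1040) = -12 + 3*8652 = -12 + 25956 = 25944)
p = -11517 (p = 3 + (14424 - 1*25944) = 3 + (14424 - 25944) = 3 - 11520 = -11517)
√(g(-38*(-4), t(11, 1)) + p) = √((-38*(-4))³ - 11517) = √(152³ - 11517) = √(3511808 - 11517) = √3500291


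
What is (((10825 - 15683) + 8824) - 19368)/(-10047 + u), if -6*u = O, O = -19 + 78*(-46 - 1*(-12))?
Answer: 92412/57611 ≈ 1.6041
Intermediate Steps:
O = -2671 (O = -19 + 78*(-46 + 12) = -19 + 78*(-34) = -19 - 2652 = -2671)
u = 2671/6 (u = -1/6*(-2671) = 2671/6 ≈ 445.17)
(((10825 - 15683) + 8824) - 19368)/(-10047 + u) = (((10825 - 15683) + 8824) - 19368)/(-10047 + 2671/6) = ((-4858 + 8824) - 19368)/(-57611/6) = (3966 - 19368)*(-6/57611) = -15402*(-6/57611) = 92412/57611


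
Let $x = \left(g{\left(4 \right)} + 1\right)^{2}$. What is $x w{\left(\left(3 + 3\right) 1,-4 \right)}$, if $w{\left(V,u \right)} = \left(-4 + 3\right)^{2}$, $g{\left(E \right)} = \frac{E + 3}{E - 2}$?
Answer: $\frac{81}{4} \approx 20.25$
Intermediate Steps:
$g{\left(E \right)} = \frac{3 + E}{-2 + E}$
$w{\left(V,u \right)} = 1$ ($w{\left(V,u \right)} = \left(-1\right)^{2} = 1$)
$x = \frac{81}{4}$ ($x = \left(\frac{3 + 4}{-2 + 4} + 1\right)^{2} = \left(\frac{1}{2} \cdot 7 + 1\right)^{2} = \left(\frac{7}{2} + 1\right)^{2} = \left(\frac{9}{2}\right)^{2} = \frac{81}{4} \approx 20.25$)
$x w{\left(\left(3 + 3\right) 1,-4 \right)} = \frac{81}{4} \cdot 1 = \frac{81}{4}$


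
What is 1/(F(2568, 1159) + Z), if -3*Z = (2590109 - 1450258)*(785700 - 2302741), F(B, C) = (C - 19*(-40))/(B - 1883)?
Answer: 2055/1184502480116092 ≈ 1.7349e-12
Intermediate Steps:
F(B, C) = (760 + C)/(-1883 + B) (F(B, C) = (C + 760)/(-1883 + B) = (760 + C)/(-1883 + B))
Z = 1729200700891/3 (Z = -(2590109 - 1450258)*(785700 - 2302741)/3 = -1139851*(-1517041)/3 = -⅓*(-1729200700891) = 1729200700891/3 ≈ 5.7640e+11)
1/(F(2568, 1159) + Z) = 1/((760 + 1159)/(-1883 + 2568) + 1729200700891/3) = 1/(1919/685 + 1729200700891/3) = 1/(1184502480116092/2055) = 2055/1184502480116092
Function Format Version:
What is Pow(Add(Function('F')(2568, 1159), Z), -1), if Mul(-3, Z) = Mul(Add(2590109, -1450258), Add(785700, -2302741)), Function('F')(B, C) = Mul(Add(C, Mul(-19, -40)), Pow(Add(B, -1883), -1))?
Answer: Rational(2055, 1184502480116092) ≈ 1.7349e-12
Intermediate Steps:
Function('F')(B, C) = Mul(Pow(Add(-1883, B), -1), Add(760, C)) (Function('F')(B, C) = Mul(Add(C, 760), Pow(Add(-1883, B), -1)) = Mul(Add(760, C), Pow(Add(-1883, B), -1)) = Mul(Pow(Add(-1883, B), -1), Add(760, C)))
Z = Rational(1729200700891, 3) (Z = Mul(Rational(-1, 3), Mul(Add(2590109, -1450258), Add(785700, -2302741))) = Mul(Rational(-1, 3), Mul(1139851, -1517041)) = Mul(Rational(-1, 3), -1729200700891) = Rational(1729200700891, 3) ≈ 5.7640e+11)
Pow(Add(Function('F')(2568, 1159), Z), -1) = Pow(Add(Mul(Pow(Add(-1883, 2568), -1), Add(760, 1159)), Rational(1729200700891, 3)), -1) = Pow(Add(Mul(Pow(685, -1), 1919), Rational(1729200700891, 3)), -1) = Pow(Add(Mul(Rational(1, 685), 1919), Rational(1729200700891, 3)), -1) = Pow(Add(Rational(1919, 685), Rational(1729200700891, 3)), -1) = Pow(Rational(1184502480116092, 2055), -1) = Rational(2055, 1184502480116092)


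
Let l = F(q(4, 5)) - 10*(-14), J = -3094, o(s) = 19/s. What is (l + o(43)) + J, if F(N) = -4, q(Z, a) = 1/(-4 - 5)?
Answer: -127175/43 ≈ -2957.6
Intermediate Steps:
q(Z, a) = -1/9 (q(Z, a) = 1/(-9) = -1/9)
l = 136 (l = -4 - 10*(-14) = -4 + 140 = 136)
(l + o(43)) + J = (136 + 19/43) - 3094 = 5867/43 - 3094 = -127175/43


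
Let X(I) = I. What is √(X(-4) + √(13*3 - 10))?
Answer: √(-4 + √29) ≈ 1.1769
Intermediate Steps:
√(X(-4) + √(13*3 - 10)) = √(-4 + √(13*3 - 10)) = √(-4 + √(39 - 10)) = √(-4 + √29)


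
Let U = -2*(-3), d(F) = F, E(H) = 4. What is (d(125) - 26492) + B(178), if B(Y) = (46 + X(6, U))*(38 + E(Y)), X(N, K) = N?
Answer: -24183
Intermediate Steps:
U = 6
B(Y) = 2184 (B(Y) = (46 + 6)*(38 + 4) = 52*42 = 2184)
(d(125) - 26492) + B(178) = (125 - 26492) + 2184 = -26367 + 2184 = -24183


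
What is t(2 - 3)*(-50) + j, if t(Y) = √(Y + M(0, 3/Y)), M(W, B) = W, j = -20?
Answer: -20 - 50*I ≈ -20.0 - 50.0*I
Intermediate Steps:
t(Y) = √Y (t(Y) = √(Y + 0) = √Y)
t(2 - 3)*(-50) + j = √(2 - 3)*(-50) - 20 = √(-1)*(-50) - 20 = I*(-50) - 20 = -50*I - 20 = -20 - 50*I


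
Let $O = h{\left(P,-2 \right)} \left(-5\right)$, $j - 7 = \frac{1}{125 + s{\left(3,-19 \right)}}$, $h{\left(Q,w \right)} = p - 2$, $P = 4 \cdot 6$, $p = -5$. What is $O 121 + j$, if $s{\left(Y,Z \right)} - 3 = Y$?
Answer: $\frac{555703}{131} \approx 4242.0$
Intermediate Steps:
$P = 24$
$s{\left(Y,Z \right)} = 3 + Y$
$h{\left(Q,w \right)} = -7$ ($h{\left(Q,w \right)} = -5 - 2 = -7$)
$j = \frac{918}{131}$ ($j = 7 + \frac{1}{125 + \left(3 + 3\right)} = 7 + \frac{1}{125 + 6} = 7 + \frac{1}{131} = \frac{918}{131} \approx 7.0076$)
$O = 35$ ($O = \left(-7\right) \left(-5\right) = 35$)
$O 121 + j = 35 \cdot 121 + \frac{918}{131} = 4235 + \frac{918}{131} = \frac{555703}{131}$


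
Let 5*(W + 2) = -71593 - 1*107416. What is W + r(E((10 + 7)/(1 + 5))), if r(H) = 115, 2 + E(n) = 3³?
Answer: -178444/5 ≈ -35689.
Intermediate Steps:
E(n) = 25 (E(n) = -2 + 3³ = -2 + 27 = 25)
W = -179019/5 (W = -2 + (-71593 - 1*107416)/5 = -2 + (-71593 - 107416)/5 = -2 + (⅕)*(-179009) = -2 - 179009/5 = -179019/5 ≈ -35804.)
W + r(E((10 + 7)/(1 + 5))) = -179019/5 + 115 = -178444/5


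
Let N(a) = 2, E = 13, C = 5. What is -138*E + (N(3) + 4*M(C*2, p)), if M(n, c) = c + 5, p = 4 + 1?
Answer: -1752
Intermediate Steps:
p = 5
M(n, c) = 5 + c
-138*E + (N(3) + 4*M(C*2, p)) = -138*13 + (2 + 4*(5 + 5)) = -1794 + (2 + 4*10) = -1794 + (2 + 40) = -1794 + 42 = -1752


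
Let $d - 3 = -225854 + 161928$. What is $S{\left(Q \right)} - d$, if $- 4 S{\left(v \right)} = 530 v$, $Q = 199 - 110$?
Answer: $\frac{104261}{2} \approx 52131.0$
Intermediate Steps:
$Q = 89$
$d = -63923$ ($d = 3 + \left(-225854 + 161928\right) = 3 - 63926 = -63923$)
$S{\left(v \right)} = - \frac{265 v}{2}$ ($S{\left(v \right)} = - \frac{530 v}{4} = - \frac{265 v}{2}$)
$S{\left(Q \right)} - d = \left(- \frac{265}{2}\right) 89 - -63923 = - \frac{23585}{2} + 63923 = \frac{104261}{2}$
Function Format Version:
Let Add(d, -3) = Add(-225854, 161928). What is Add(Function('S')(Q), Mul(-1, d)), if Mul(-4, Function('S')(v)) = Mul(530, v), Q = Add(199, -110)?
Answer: Rational(104261, 2) ≈ 52131.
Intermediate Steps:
Q = 89
d = -63923 (d = Add(3, Add(-225854, 161928)) = Add(3, -63926) = -63923)
Function('S')(v) = Mul(Rational(-265, 2), v) (Function('S')(v) = Mul(Rational(-1, 4), Mul(530, v)) = Mul(Rational(-265, 2), v))
Add(Function('S')(Q), Mul(-1, d)) = Add(Mul(Rational(-265, 2), 89), Mul(-1, -63923)) = Add(Rational(-23585, 2), 63923) = Rational(104261, 2)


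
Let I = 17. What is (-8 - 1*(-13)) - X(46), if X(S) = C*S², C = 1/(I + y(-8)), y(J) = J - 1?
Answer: -519/2 ≈ -259.50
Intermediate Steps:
y(J) = -1 + J
C = ⅛ (C = 1/(17 + (-1 - 8)) = 1/(17 - 9) = 1/8 = ⅛ ≈ 0.12500)
X(S) = S²/8
(-8 - 1*(-13)) - X(46) = (-8 - 1*(-13)) - 46²/8 = (-8 + 13) - 2116/8 = 5 - 1*529/2 = 5 - 529/2 = -519/2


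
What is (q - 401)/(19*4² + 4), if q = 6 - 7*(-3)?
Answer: -17/14 ≈ -1.2143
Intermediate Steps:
q = 27 (q = 6 + 21 = 27)
(q - 401)/(19*4² + 4) = (27 - 401)/(19*4² + 4) = -374/(19*16 + 4) = -374/(304 + 4) = -374/308 = -374*1/308 = -17/14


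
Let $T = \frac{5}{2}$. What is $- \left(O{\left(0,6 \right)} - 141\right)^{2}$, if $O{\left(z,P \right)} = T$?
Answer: $- \frac{76729}{4} \approx -19182.0$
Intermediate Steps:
$T = \frac{5}{2}$ ($T = 5 \cdot \frac{1}{2} = \frac{5}{2} \approx 2.5$)
$O{\left(z,P \right)} = \frac{5}{2}$
$- \left(O{\left(0,6 \right)} - 141\right)^{2} = - \left(\frac{5}{2} - 141\right)^{2} = - \left(- \frac{277}{2}\right)^{2} = \left(-1\right) \frac{76729}{4} = - \frac{76729}{4}$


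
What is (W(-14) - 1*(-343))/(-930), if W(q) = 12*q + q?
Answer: -161/930 ≈ -0.17312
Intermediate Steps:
W(q) = 13*q
(W(-14) - 1*(-343))/(-930) = (13*(-14) - 1*(-343))/(-930) = (-182 + 343)*(-1/930) = 161*(-1/930) = -161/930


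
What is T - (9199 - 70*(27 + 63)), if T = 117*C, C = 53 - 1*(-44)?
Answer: 8450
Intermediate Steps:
C = 97 (C = 53 + 44 = 97)
T = 11349 (T = 117*97 = 11349)
T - (9199 - 70*(27 + 63)) = 11349 - (9199 - 70*(27 + 63)) = 11349 - (9199 - 70*90) = 11349 - (9199 - 6300) = 11349 - 1*2899 = 11349 - 2899 = 8450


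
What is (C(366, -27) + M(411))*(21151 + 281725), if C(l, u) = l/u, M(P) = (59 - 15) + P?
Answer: 1203326348/9 ≈ 1.3370e+8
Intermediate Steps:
M(P) = 44 + P
(C(366, -27) + M(411))*(21151 + 281725) = (366/(-27) + (44 + 411))*(21151 + 281725) = (366*(-1/27) + 455)*302876 = (-122/9 + 455)*302876 = (3973/9)*302876 = 1203326348/9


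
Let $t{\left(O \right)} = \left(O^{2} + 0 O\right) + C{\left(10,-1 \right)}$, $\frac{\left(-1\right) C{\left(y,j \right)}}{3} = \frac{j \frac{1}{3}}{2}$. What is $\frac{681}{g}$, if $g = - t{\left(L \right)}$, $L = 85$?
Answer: $- \frac{454}{4817} \approx -0.094249$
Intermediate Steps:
$C{\left(y,j \right)} = - \frac{j}{2}$ ($C{\left(y,j \right)} = - 3 \frac{j \frac{1}{3}}{2} = - 3 j \frac{1}{3} \cdot \frac{1}{2} = - 3 \frac{j}{3} \cdot \frac{1}{2} = - 3 \frac{j}{6} = - \frac{j}{2}$)
$t{\left(O \right)} = \frac{1}{2} + O^{2}$ ($t{\left(O \right)} = \left(O^{2} + 0 O\right) - - \frac{1}{2} = \left(O^{2} + 0\right) + \frac{1}{2} = O^{2} + \frac{1}{2} = \frac{1}{2} + O^{2}$)
$g = - \frac{14451}{2}$ ($g = - (\frac{1}{2} + 85^{2}) = - (\frac{1}{2} + 7225) = \left(-1\right) \frac{14451}{2} = - \frac{14451}{2} \approx -7225.5$)
$\frac{681}{g} = \frac{681}{- \frac{14451}{2}} = 681 \left(- \frac{2}{14451}\right) = - \frac{454}{4817}$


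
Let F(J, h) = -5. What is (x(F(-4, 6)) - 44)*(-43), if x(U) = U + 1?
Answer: 2064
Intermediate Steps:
x(U) = 1 + U
(x(F(-4, 6)) - 44)*(-43) = ((1 - 5) - 44)*(-43) = (-4 - 44)*(-43) = -48*(-43) = 2064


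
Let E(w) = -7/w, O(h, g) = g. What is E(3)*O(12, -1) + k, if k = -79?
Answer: -230/3 ≈ -76.667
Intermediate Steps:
E(3)*O(12, -1) + k = -7/3*(-1) - 79 = 7/3 - 79 = -230/3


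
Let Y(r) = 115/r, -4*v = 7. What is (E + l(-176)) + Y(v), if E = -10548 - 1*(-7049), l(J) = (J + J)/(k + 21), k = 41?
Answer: -774775/217 ≈ -3570.4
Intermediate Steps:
v = -7/4 (v = -1/4*7 = -7/4 ≈ -1.7500)
l(J) = J/31 (l(J) = (J + J)/(41 + 21) = (2*J)/62 = (2*J)*(1/62) = J/31)
E = -3499 (E = -10548 + 7049 = -3499)
(E + l(-176)) + Y(v) = (-3499 + (1/31)*(-176)) + 115/(-7/4) = (-3499 - 176/31) + 115*(-4/7) = -108645/31 - 460/7 = -774775/217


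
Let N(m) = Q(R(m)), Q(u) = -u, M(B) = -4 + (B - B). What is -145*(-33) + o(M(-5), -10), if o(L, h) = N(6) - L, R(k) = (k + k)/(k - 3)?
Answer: 4785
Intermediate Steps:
R(k) = 2*k/(-3 + k) (R(k) = (2*k)/(-3 + k) = 2*k/(-3 + k))
M(B) = -4 (M(B) = -4 + 0 = -4)
N(m) = -2*m/(-3 + m)
o(L, h) = -4 - L (o(L, h) = -2*6/(-3 + 6) - L = -2*6/3 - L = -2*6*⅓ - L = -4 - L)
-145*(-33) + o(M(-5), -10) = -145*(-33) + (-4 - 1*(-4)) = 4785 + (-4 + 4) = 4785 + 0 = 4785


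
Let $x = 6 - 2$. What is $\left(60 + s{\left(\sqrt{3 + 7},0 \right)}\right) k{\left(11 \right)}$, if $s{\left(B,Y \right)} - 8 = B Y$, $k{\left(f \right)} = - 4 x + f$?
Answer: $-340$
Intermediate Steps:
$x = 4$
$k{\left(f \right)} = -16 + f$ ($k{\left(f \right)} = \left(-4\right) 4 + f = -16 + f$)
$s{\left(B,Y \right)} = 8 + B Y$
$\left(60 + s{\left(\sqrt{3 + 7},0 \right)}\right) k{\left(11 \right)} = \left(60 + \left(8 + \sqrt{3 + 7} \cdot 0\right)\right) \left(-16 + 11\right) = \left(60 + \left(8 + \sqrt{10} \cdot 0\right)\right) \left(-5\right) = \left(60 + \left(8 + 0\right)\right) \left(-5\right) = \left(60 + 8\right) \left(-5\right) = 68 \left(-5\right) = -340$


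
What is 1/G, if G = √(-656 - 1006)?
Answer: -I*√1662/1662 ≈ -0.024529*I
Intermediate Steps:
G = I*√1662 (G = √(-1662) = I*√1662 ≈ 40.768*I)
1/G = 1/(I*√1662) = -I*√1662/1662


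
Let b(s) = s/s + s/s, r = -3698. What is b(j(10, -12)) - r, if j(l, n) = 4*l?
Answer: 3700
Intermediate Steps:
b(s) = 2 (b(s) = 1 + 1 = 2)
b(j(10, -12)) - r = 2 - 1*(-3698) = 2 + 3698 = 3700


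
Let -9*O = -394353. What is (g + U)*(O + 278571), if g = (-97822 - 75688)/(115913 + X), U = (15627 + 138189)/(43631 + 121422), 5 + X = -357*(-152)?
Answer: -11677887443398/413049987 ≈ -28272.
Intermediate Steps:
X = 54259 (X = -5 - 357*(-152) = -5 + 54264 = 54259)
U = 9048/9709 (U = 153816/165053 = 153816*(1/165053) = 9048/9709 ≈ 0.93192)
g = -86755/85086 (g = (-97822 - 75688)/(115913 + 54259) = -173510/170172 = -173510*1/170172 = -86755/85086 ≈ -1.0196)
O = 43817 (O = -⅑*(-394353) = 43817)
(g + U)*(O + 278571) = (-86755/85086 + 9048/9709)*(43817 + 278571) = -72446167/826099974*322388 = -11677887443398/413049987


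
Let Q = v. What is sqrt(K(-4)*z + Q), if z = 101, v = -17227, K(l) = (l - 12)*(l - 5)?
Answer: I*sqrt(2683) ≈ 51.798*I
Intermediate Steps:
K(l) = (-12 + l)*(-5 + l)
Q = -17227
sqrt(K(-4)*z + Q) = sqrt((60 + (-4)**2 - 17*(-4))*101 - 17227) = sqrt((60 + 16 + 68)*101 - 17227) = sqrt(144*101 - 17227) = sqrt(14544 - 17227) = sqrt(-2683) = I*sqrt(2683)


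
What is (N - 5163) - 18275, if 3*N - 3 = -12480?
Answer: -27597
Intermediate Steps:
N = -4159 (N = 1 + (⅓)*(-12480) = 1 - 4160 = -4159)
(N - 5163) - 18275 = (-4159 - 5163) - 18275 = -9322 - 18275 = -27597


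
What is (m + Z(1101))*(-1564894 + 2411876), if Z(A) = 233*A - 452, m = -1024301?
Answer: -650668512040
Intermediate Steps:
Z(A) = -452 + 233*A
(m + Z(1101))*(-1564894 + 2411876) = (-1024301 + (-452 + 233*1101))*(-1564894 + 2411876) = (-1024301 + (-452 + 256533))*846982 = (-1024301 + 256081)*846982 = -768220*846982 = -650668512040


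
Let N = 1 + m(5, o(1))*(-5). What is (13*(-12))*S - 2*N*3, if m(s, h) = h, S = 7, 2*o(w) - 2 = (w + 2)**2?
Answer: -933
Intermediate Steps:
o(w) = 1 + (2 + w)**2/2 (o(w) = 1 + (w + 2)**2/2 = 1 + (2 + w)**2/2)
N = -53/2 (N = 1 + (1 + (2 + 1)**2/2)*(-5) = 1 + (1 + (1/2)*3**2)*(-5) = 1 + (1 + (1/2)*9)*(-5) = 1 + (1 + 9/2)*(-5) = 1 + (11/2)*(-5) = 1 - 55/2 = -53/2 ≈ -26.500)
(13*(-12))*S - 2*N*3 = (13*(-12))*7 - 2*(-53/2)*3 = -156*7 + 53*3 = -1092 + 159 = -933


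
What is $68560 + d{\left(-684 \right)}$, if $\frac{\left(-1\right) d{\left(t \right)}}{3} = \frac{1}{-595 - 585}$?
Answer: $\frac{80900803}{1180} \approx 68560.0$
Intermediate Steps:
$d{\left(t \right)} = \frac{3}{1180}$ ($d{\left(t \right)} = - \frac{3}{-595 - 585} = - \frac{3}{-1180} = \left(-3\right) \left(- \frac{1}{1180}\right) = \frac{3}{1180}$)
$68560 + d{\left(-684 \right)} = 68560 + \frac{3}{1180} = \frac{80900803}{1180}$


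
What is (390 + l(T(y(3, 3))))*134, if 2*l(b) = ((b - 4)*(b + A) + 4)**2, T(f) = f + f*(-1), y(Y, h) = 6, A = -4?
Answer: 79060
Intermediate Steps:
T(f) = 0 (T(f) = f - f = 0)
l(b) = (4 + (-4 + b)**2)**2/2 (l(b) = ((b - 4)*(b - 4) + 4)**2/2 = ((-4 + b)*(-4 + b) + 4)**2/2 = ((-4 + b)**2 + 4)**2/2 = (4 + (-4 + b)**2)**2/2)
(390 + l(T(y(3, 3))))*134 = (390 + (20 + 0**2 - 8*0)**2/2)*134 = (390 + (20 + 0 + 0)**2/2)*134 = (390 + (1/2)*20**2)*134 = (390 + (1/2)*400)*134 = (390 + 200)*134 = 590*134 = 79060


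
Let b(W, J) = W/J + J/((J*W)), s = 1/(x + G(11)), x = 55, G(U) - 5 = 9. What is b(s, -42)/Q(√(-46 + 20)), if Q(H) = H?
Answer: -199961*I*√26/75348 ≈ -13.532*I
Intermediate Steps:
G(U) = 14 (G(U) = 5 + 9 = 14)
s = 1/69 (s = 1/(55 + 14) = 1/69 ≈ 0.014493)
b(W, J) = 1/W + W/J (b(W, J) = W/J + J*(1/(J*W)) = W/J + 1/W = 1/W + W/J)
b(s, -42)/Q(√(-46 + 20)) = (1/(1/69) + (1/69)/(-42))/(√(-46 + 20)) = (69 + (1/69)*(-1/42))/(√(-26)) = (69 - 1/2898)/((I*√26)) = 199961*(-I*√26/26)/2898 = -199961*I*√26/75348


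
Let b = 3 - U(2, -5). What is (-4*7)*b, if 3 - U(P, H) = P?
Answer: -56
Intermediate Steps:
U(P, H) = 3 - P
b = 2 (b = 3 - (3 - 1*2) = 3 - (3 - 2) = 3 - 1*1 = 3 - 1 = 2)
(-4*7)*b = -4*7*2 = -28*2 = -56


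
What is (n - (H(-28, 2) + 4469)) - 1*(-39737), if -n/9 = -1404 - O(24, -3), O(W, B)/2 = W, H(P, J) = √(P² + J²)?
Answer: 48336 - 2*√197 ≈ 48308.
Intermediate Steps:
H(P, J) = √(J² + P²)
O(W, B) = 2*W
n = 13068 (n = -9*(-1404 - 2*24) = -9*(-1404 - 1*48) = -9*(-1404 - 48) = -9*(-1452) = 13068)
(n - (H(-28, 2) + 4469)) - 1*(-39737) = (13068 - (√(2² + (-28)²) + 4469)) - 1*(-39737) = (13068 - (√(4 + 784) + 4469)) + 39737 = (13068 - (√788 + 4469)) + 39737 = (13068 - (2*√197 + 4469)) + 39737 = (13068 - (4469 + 2*√197)) + 39737 = (13068 + (-4469 - 2*√197)) + 39737 = (8599 - 2*√197) + 39737 = 48336 - 2*√197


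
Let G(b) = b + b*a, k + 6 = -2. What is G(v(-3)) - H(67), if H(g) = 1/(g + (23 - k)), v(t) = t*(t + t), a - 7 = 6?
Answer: 24695/98 ≈ 251.99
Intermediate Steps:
a = 13 (a = 7 + 6 = 13)
k = -8 (k = -6 - 2 = -8)
v(t) = 2*t**2 (v(t) = t*(2*t) = 2*t**2)
G(b) = 14*b (G(b) = b + b*13 = b + 13*b = 14*b)
H(g) = 1/(31 + g) (H(g) = 1/(g + (23 - 1*(-8))) = 1/(g + (23 + 8)) = 1/(g + 31) = 1/(31 + g))
G(v(-3)) - H(67) = 14*(2*(-3)**2) - 1/(31 + 67) = 14*(2*9) - 1/98 = 14*18 - 1*1/98 = 252 - 1/98 = 24695/98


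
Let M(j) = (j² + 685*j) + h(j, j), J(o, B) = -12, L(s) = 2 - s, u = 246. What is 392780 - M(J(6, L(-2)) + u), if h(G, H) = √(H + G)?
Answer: 177734 - 6*√13 ≈ 1.7771e+5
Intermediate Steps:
h(G, H) = √(G + H)
M(j) = j² + 685*j + √2*√j (M(j) = (j² + 685*j) + √(j + j) = (j² + 685*j) + √(2*j) = (j² + 685*j) + √2*√j = j² + 685*j + √2*√j)
392780 - M(J(6, L(-2)) + u) = 392780 - ((-12 + 246)² + 685*(-12 + 246) + √2*√(-12 + 246)) = 392780 - (234² + 685*234 + √2*√234) = 392780 - (54756 + 160290 + √2*(3*√26)) = 392780 - (54756 + 160290 + 6*√13) = 392780 - (215046 + 6*√13) = 392780 + (-215046 - 6*√13) = 177734 - 6*√13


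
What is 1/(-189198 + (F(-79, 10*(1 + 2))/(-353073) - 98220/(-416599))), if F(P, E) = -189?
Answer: -304533869/57617126985225 ≈ -5.2855e-6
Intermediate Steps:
1/(-189198 + (F(-79, 10*(1 + 2))/(-353073) - 98220/(-416599))) = 1/(-189198 + (-189/(-353073) - 98220/(-416599))) = 1/(-189198 + (-189*(-1/353073) - 98220*(-1/416599))) = 1/(-189198 + (9/16813 + 98220/416599)) = 1/(-189198 + 71961837/304533869) = 1/(-57617126985225/304533869) = -304533869/57617126985225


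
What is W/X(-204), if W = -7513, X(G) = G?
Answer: 7513/204 ≈ 36.828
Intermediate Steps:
W/X(-204) = -7513/(-204) = -7513*(-1/204) = 7513/204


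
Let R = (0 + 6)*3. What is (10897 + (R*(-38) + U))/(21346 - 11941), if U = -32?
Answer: 10181/9405 ≈ 1.0825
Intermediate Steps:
R = 18 (R = 6*3 = 18)
(10897 + (R*(-38) + U))/(21346 - 11941) = (10897 + (18*(-38) - 32))/(21346 - 11941) = (10897 + (-684 - 32))/9405 = (10897 - 716)*(1/9405) = 10181*(1/9405) = 10181/9405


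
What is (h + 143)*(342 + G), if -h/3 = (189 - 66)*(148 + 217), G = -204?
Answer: -18566796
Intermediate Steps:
h = -134685 (h = -3*(189 - 66)*(148 + 217) = -369*365 = -3*44895 = -134685)
(h + 143)*(342 + G) = (-134685 + 143)*(342 - 204) = -134542*138 = -18566796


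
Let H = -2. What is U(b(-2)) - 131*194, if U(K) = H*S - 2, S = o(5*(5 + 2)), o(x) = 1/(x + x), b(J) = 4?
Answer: -889561/35 ≈ -25416.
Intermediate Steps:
o(x) = 1/(2*x)
S = 1/70 (S = 1/(2*((5*(5 + 2)))) = 1/(2*((5*7))) = (½)/35 = (½)*(1/35) = 1/70 ≈ 0.014286)
U(K) = -71/35 (U(K) = -2*1/70 - 2 = -1/35 - 2 = -71/35)
U(b(-2)) - 131*194 = -71/35 - 131*194 = -71/35 - 25414 = -889561/35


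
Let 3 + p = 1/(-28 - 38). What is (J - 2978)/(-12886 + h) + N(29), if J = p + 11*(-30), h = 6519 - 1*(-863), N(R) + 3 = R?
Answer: 9663391/363264 ≈ 26.602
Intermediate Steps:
p = -199/66 (p = -3 + 1/(-28 - 38) = -3 + 1/(-66) = -3 - 1/66 = -199/66 ≈ -3.0152)
N(R) = -3 + R
h = 7382 (h = 6519 + 863 = 7382)
J = -21979/66 (J = -199/66 + 11*(-30) = -199/66 - 330 = -21979/66 ≈ -333.02)
(J - 2978)/(-12886 + h) + N(29) = (-21979/66 - 2978)/(-12886 + 7382) + (-3 + 29) = -218527/66/(-5504) + 26 = -218527/66*(-1/5504) + 26 = 218527/363264 + 26 = 9663391/363264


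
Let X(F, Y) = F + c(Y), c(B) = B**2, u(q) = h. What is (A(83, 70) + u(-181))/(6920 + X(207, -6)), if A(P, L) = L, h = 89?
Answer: 159/7163 ≈ 0.022197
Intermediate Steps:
u(q) = 89
X(F, Y) = F + Y**2
(A(83, 70) + u(-181))/(6920 + X(207, -6)) = (70 + 89)/(6920 + (207 + (-6)**2)) = 159/(6920 + (207 + 36)) = 159/(6920 + 243) = 159/7163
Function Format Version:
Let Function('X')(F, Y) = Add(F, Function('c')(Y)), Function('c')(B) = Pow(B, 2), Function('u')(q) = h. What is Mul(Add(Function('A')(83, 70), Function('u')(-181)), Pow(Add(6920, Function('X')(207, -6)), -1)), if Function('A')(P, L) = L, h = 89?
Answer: Rational(159, 7163) ≈ 0.022197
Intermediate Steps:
Function('u')(q) = 89
Function('X')(F, Y) = Add(F, Pow(Y, 2))
Mul(Add(Function('A')(83, 70), Function('u')(-181)), Pow(Add(6920, Function('X')(207, -6)), -1)) = Mul(Add(70, 89), Pow(Add(6920, Add(207, Pow(-6, 2))), -1)) = Mul(159, Pow(Add(6920, Add(207, 36)), -1)) = Mul(159, Pow(Add(6920, 243), -1)) = Mul(159, Pow(7163, -1)) = Mul(159, Rational(1, 7163)) = Rational(159, 7163)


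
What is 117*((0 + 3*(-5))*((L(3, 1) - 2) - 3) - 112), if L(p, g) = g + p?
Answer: -11349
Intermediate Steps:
117*((0 + 3*(-5))*((L(3, 1) - 2) - 3) - 112) = 117*((0 + 3*(-5))*(((1 + 3) - 2) - 3) - 112) = 117*((0 - 15)*((4 - 2) - 3) - 112) = 117*(-15*(2 - 3) - 112) = 117*(-15*(-1) - 112) = 117*(15 - 112) = 117*(-97) = -11349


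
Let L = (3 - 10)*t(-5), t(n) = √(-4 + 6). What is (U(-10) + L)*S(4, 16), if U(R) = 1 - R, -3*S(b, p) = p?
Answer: -176/3 + 112*√2/3 ≈ -5.8694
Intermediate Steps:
S(b, p) = -p/3
t(n) = √2
L = -7*√2 (L = (3 - 10)*√2 = -7*√2 ≈ -9.8995)
(U(-10) + L)*S(4, 16) = ((1 - 1*(-10)) - 7*√2)*(-⅓*16) = ((1 + 10) - 7*√2)*(-16/3) = (11 - 7*√2)*(-16/3) = -176/3 + 112*√2/3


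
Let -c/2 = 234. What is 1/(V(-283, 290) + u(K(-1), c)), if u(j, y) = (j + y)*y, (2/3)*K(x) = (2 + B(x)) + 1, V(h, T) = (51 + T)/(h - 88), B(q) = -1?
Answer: 371/80736679 ≈ 4.5952e-6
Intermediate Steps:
V(h, T) = (51 + T)/(-88 + h)
K(x) = 3 (K(x) = 3*((2 - 1) + 1)/2 = 3*(1 + 1)/2 = (3/2)*2 = 3)
c = -468 (c = -2*234 = -468)
u(j, y) = y*(j + y)
1/(V(-283, 290) + u(K(-1), c)) = 1/((51 + 290)/(-88 - 283) - 468*(3 - 468)) = 1/(341/(-371) - 468*(-465)) = 1/(-1/371*341 + 217620) = 1/(-341/371 + 217620) = 1/(80736679/371) = 371/80736679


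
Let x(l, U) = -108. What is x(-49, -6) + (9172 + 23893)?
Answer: 32957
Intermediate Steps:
x(-49, -6) + (9172 + 23893) = -108 + (9172 + 23893) = -108 + 33065 = 32957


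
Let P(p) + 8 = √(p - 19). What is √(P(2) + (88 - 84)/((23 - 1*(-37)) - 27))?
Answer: √(-8580 + 1089*I*√17)/33 ≈ 0.71191 + 2.8958*I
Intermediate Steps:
P(p) = -8 + √(-19 + p) (P(p) = -8 + √(p - 19) = -8 + √(-19 + p))
√(P(2) + (88 - 84)/((23 - 1*(-37)) - 27)) = √((-8 + √(-19 + 2)) + (88 - 84)/((23 - 1*(-37)) - 27)) = √((-8 + √(-17)) + 4/((23 + 37) - 27)) = √((-8 + I*√17) + 4/(60 - 27)) = √((-8 + I*√17) + 4/33) = √(-260/33 + I*√17)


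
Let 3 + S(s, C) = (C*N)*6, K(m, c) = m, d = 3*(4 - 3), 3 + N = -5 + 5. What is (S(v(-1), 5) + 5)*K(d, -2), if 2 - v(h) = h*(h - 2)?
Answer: -264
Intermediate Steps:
v(h) = 2 - h*(-2 + h) (v(h) = 2 - h*(h - 2) = 2 - h*(-2 + h))
N = -3 (N = -3 + (-5 + 5) = -3 + 0 = -3)
d = 3 (d = 3*1 = 3)
S(s, C) = -3 - 18*C (S(s, C) = -3 + (C*(-3))*6 = -3 - 3*C*6 = -3 - 18*C)
(S(v(-1), 5) + 5)*K(d, -2) = ((-3 - 18*5) + 5)*3 = ((-3 - 90) + 5)*3 = (-93 + 5)*3 = -88*3 = -264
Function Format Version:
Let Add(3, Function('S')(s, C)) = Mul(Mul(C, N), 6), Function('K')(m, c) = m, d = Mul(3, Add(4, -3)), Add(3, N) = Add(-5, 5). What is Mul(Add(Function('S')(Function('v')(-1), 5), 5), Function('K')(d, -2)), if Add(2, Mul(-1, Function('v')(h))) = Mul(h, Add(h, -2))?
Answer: -264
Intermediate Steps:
Function('v')(h) = Add(2, Mul(-1, h, Add(-2, h))) (Function('v')(h) = Add(2, Mul(-1, Mul(h, Add(h, -2)))) = Add(2, Mul(-1, Mul(h, Add(-2, h)))) = Add(2, Mul(-1, h, Add(-2, h))))
N = -3 (N = Add(-3, Add(-5, 5)) = Add(-3, 0) = -3)
d = 3 (d = Mul(3, 1) = 3)
Function('S')(s, C) = Add(-3, Mul(-18, C)) (Function('S')(s, C) = Add(-3, Mul(Mul(C, -3), 6)) = Add(-3, Mul(Mul(-3, C), 6)) = Add(-3, Mul(-18, C)))
Mul(Add(Function('S')(Function('v')(-1), 5), 5), Function('K')(d, -2)) = Mul(Add(Add(-3, Mul(-18, 5)), 5), 3) = Mul(Add(Add(-3, -90), 5), 3) = Mul(Add(-93, 5), 3) = Mul(-88, 3) = -264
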